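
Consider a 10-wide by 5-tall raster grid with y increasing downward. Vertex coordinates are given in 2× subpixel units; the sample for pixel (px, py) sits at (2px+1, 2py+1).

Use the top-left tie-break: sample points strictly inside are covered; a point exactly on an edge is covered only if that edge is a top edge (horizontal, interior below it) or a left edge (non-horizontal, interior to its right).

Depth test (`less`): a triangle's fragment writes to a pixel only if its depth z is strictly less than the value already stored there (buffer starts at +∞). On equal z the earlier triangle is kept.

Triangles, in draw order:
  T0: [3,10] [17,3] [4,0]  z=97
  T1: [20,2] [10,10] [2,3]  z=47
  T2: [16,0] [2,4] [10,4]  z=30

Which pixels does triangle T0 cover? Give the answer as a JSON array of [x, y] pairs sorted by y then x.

T0:
  2·area = 133  (B↔C swapped to make it positive)
  edge (3, 10)→(4, 0): d=(1,-10) top-left  bias=+0
  edge (4, 0)→(17, 3): d=(13,3) right/bottom  bias=-1
  edge (17, 3)→(3, 10): d=(-14,7) right/bottom  bias=-1
    (2,0)@(5, 1): e=[11,10,112] → █
    (3,0)@(7, 1): e=[31,4,98] → █
    (4,0)@(9, 1): e=[51,-2,84] → ·
    (2,1)@(5, 3): e=[13,36,84] → █
    (4,1)@(9, 3): e=[53,24,56] → █
    (5,1)@(11, 3): e=[73,18,42] → █
    (6,1)@(13, 3): e=[93,12,28] → █
    (7,1)@(15, 3): e=[113,6,14] → █
    (8,1)@(17, 3): e=[133,0,0] → ·  [on edge]
    (2,2)@(5, 5): e=[15,62,56] → █
    (6,2)@(13, 5): e=[95,38,0] → ·  [on edge]
    (7,2)@(15, 5): e=[115,32,-14] → ·
    (4,3)@(9, 7): e=[57,76,0] → ·  [on edge]
    (2,4)@(5, 9): e=[19,114,0] → ·  [on edge]
  covered (14 px):
    · · █ █ · · · · · ·
    · · █ █ █ █ █ █ · ·
    · · █ █ █ █ · · · ·
    · · █ █ · · · · · ·
    · · · · · · · · · ·
T1:
  2·area = 134
  edge (20, 2)→(10, 10): d=(-10,8) right/bottom  bias=-1
  edge (10, 10)→(2, 3): d=(-8,-7) top-left  bias=+0
  edge (2, 3)→(20, 2): d=(18,-1) top-left  bias=+0
    (1,1)@(3, 3): e=[126,7,1] → █
    (2,1)@(5, 3): e=[110,21,3] → █
    (3,1)@(7, 3): e=[94,35,5] → █
    (4,1)@(9, 3): e=[78,49,7] → █
    (5,1)@(11, 3): e=[62,63,9] → █
    (6,1)@(13, 3): e=[46,77,11] → █
    (7,1)@(15, 3): e=[30,91,13] → █
    (8,1)@(17, 3): e=[14,105,15] → █
    (9,1)@(19, 3): e=[-2,119,17] → ·
    (1,2)@(3, 5): e=[106,-9,37] → ·
    (2,2)@(5, 5): e=[90,5,39] → █
    (8,2)@(17, 5): e=[-6,89,51] → ·
  covered (20 px):
    · · · · · · · · · ·
    · █ █ █ █ █ █ █ █ ·
    · · █ █ █ █ █ █ · ·
    · · · █ █ █ █ · · ·
    · · · · █ █ · · · ·
T2:
  2·area = 32  (B↔C swapped to make it positive)
  edge (16, 0)→(10, 4): d=(-6,4) right/bottom  bias=-1
  edge (10, 4)→(2, 4): d=(-8,0) right/bottom  bias=-1
  edge (2, 4)→(16, 0): d=(14,-4) top-left  bias=+0
    (6,0)@(13, 1): e=[6,24,2] → █
    (7,0)@(15, 1): e=[-2,24,10] → ·
    (3,1)@(7, 3): e=[18,8,6] → █
    (4,1)@(9, 3): e=[10,8,14] → █
    (5,1)@(11, 3): e=[2,8,22] → █
    (6,1)@(13, 3): e=[-6,8,30] → ·
    (3,2)@(7, 5): e=[6,-8,34] → ·
    (4,2)@(9, 5): e=[-2,-8,42] → ·
    (5,2)@(11, 5): e=[-10,-8,50] → ·
  covered (4 px):
    · · · · · · █ · · ·
    · · · █ █ █ · · · ·
    · · · · · · · · · ·
    · · · · · · · · · ·
    · · · · · · · · · ·

Result: [[2,0],[3,0],[2,1],[3,1],[4,1],[5,1],[6,1],[7,1],[2,2],[3,2],[4,2],[5,2],[2,3],[3,3]]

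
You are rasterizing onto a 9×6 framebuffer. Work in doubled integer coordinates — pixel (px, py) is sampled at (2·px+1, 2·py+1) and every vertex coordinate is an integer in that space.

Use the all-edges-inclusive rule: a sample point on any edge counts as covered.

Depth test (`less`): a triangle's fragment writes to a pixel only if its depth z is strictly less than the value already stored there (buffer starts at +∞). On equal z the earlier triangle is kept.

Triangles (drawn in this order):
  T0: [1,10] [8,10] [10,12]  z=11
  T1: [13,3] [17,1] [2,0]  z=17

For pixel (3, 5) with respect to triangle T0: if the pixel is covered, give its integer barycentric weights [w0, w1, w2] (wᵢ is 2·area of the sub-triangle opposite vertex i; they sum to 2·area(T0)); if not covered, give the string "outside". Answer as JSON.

T0:
  2·area = 14
  edge (1, 10)→(8, 10): d=(7,0) inclusive
  edge (8, 10)→(10, 12): d=(2,2) inclusive
  edge (10, 12)→(1, 10): d=(-9,-2) inclusive
    (0,1)@(1, 3): e=[-49,0,63] → ·  [on edge]
    (1,2)@(3, 5): e=[-35,0,49] → ·  [on edge]
    (2,3)@(5, 7): e=[-21,0,35] → ·  [on edge]
    (3,4)@(7, 9): e=[-7,0,21] → ·  [on edge]
    (3,5)@(7, 11): e=[7,4,3] → █
    (4,5)@(9, 11): e=[7,0,7] → █  [on edge]
    (5,5)@(11, 11): e=[7,-4,11] → ·
  covered (2 px):
    · · · · · · · · ·
    · · · · · · · · ·
    · · · · · · · · ·
    · · · · · · · · ·
    · · · · · · · · ·
    · · · █ █ · · · ·
T1:
  2·area = 34  (B↔C swapped to make it positive)
  edge (13, 3)→(2, 0): d=(-11,-3) inclusive
  edge (2, 0)→(17, 1): d=(15,1) inclusive
  edge (17, 1)→(13, 3): d=(-4,2) inclusive
    (3,0)@(7, 1): e=[4,10,20] → █
    (4,0)@(9, 1): e=[10,8,16] → █
    (5,0)@(11, 1): e=[16,6,12] → █
    (6,0)@(13, 1): e=[22,4,8] → █
    (7,0)@(15, 1): e=[28,2,4] → █
    (8,0)@(17, 1): e=[34,0,0] → █  [on edge]
    (3,1)@(7, 3): e=[-18,40,12] → ·
    (4,1)@(9, 3): e=[-12,38,8] → ·
    (5,1)@(11, 3): e=[-6,36,4] → ·
    (6,1)@(13, 3): e=[0,34,0] → █  [on edge]
    (7,1)@(15, 3): e=[6,32,-4] → ·
    (8,1)@(17, 3): e=[12,30,-8] → ·
    (4,2)@(9, 5): e=[-34,68,0] → ·  [on edge]
    (2,3)@(5, 7): e=[-68,102,0] → ·  [on edge]
    (0,4)@(1, 9): e=[-102,136,0] → ·  [on edge]
  covered (7 px):
    · · · █ █ █ █ █ █
    · · · · · · █ · ·
    · · · · · · · · ·
    · · · · · · · · ·
    · · · · · · · · ·
    · · · · · · · · ·

Answer: [4,3,7]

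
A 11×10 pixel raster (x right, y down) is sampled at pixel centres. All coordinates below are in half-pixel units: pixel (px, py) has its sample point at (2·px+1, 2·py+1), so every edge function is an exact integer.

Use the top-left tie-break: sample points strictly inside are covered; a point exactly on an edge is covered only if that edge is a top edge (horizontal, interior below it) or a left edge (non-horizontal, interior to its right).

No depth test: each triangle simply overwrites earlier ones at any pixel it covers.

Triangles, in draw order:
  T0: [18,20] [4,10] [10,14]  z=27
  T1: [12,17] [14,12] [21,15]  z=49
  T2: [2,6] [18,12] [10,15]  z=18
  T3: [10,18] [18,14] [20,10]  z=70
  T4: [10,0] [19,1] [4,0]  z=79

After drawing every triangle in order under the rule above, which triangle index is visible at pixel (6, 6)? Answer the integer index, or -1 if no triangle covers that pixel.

T0:
  2·area = 4
  edge (18, 20)→(4, 10): d=(-14,-10) top-left  bias=+0
  edge (4, 10)→(10, 14): d=(6,4) right/bottom  bias=-1
  edge (10, 14)→(18, 20): d=(8,6) right/bottom  bias=-1
    (5,7)@(11, 15): e=[0,2,2] → X  [on edge]
    (6,7)@(13, 15): e=[20,-6,-10] → .
    (5,8)@(11, 17): e=[-28,14,18] → .
  covered (1 px):
    . . . . . . . . . . .
    . . . . . . . . . . .
    . . . . . . . . . . .
    . . . . . . . . . . .
    . . . . . . . . . . .
    . . . . . . . . . . .
    . . . . . . . . . . .
    . . . . . X . . . . .
    . . . . . . . . . . .
    . . . . . . . . . . .
T1:
  2·area = 41
  edge (12, 17)→(14, 12): d=(2,-5) top-left  bias=+0
  edge (14, 12)→(21, 15): d=(7,3) right/bottom  bias=-1
  edge (21, 15)→(12, 17): d=(-9,2) right/bottom  bias=-1
    (3,4)@(7, 9): e=[-41,0,82] → .  [on edge]
    (7,6)@(15, 13): e=[7,4,30] → X
    (8,6)@(17, 13): e=[17,-2,26] → .
    (6,7)@(13, 15): e=[1,24,16] → X
    (8,7)@(17, 15): e=[21,12,8] → X
    (9,7)@(19, 15): e=[31,6,4] → X
    (10,7)@(21, 15): e=[41,0,0] → .  [on edge]
    (6,8)@(13, 17): e=[5,38,-2] → .
    (7,8)@(15, 17): e=[15,32,-6] → .
    (8,8)@(17, 17): e=[25,26,-10] → .
    (9,8)@(19, 17): e=[35,20,-14] → .
    (1,9)@(3, 19): e=[-41,82,0] → .  [on edge]
  covered (5 px):
    . . . . . . . . . . .
    . . . . . . . . . . .
    . . . . . . . . . . .
    . . . . . . . . . . .
    . . . . . . . . . . .
    . . . . . . . . . . .
    . . . . . . . X . . .
    . . . . . . X X X X .
    . . . . . . . . . . .
    . . . . . . . . . . .
T2:
  2·area = 96
  edge (2, 6)→(18, 12): d=(16,6) right/bottom  bias=-1
  edge (18, 12)→(10, 15): d=(-8,3) right/bottom  bias=-1
  edge (10, 15)→(2, 6): d=(-8,-9) top-left  bias=+0
    (1,3)@(3, 7): e=[10,85,1] → X
    (2,3)@(5, 7): e=[-2,79,19] → .
    (1,4)@(3, 9): e=[42,69,-15] → .
    (2,4)@(5, 9): e=[30,63,3] → X
    (3,4)@(7, 9): e=[18,57,21] → X
    (4,4)@(9, 9): e=[6,51,39] → X
    (5,4)@(11, 9): e=[-6,45,57] → .
    (2,5)@(5, 11): e=[62,47,-13] → .
    (3,5)@(7, 11): e=[50,41,5] → X
    (5,5)@(11, 11): e=[26,29,41] → X
    (6,5)@(13, 11): e=[14,23,59] → X
    (7,5)@(15, 11): e=[2,17,77] → X
  covered (13 px):
    . . . . . . . . . . .
    . . . . . . . . . . .
    . . . . . . . . . . .
    . X . . . . . . . . .
    . . X X X . . . . . .
    . . . X X X X X . . .
    . . . . X X X X . . .
    . . . . . . . . . . .
    . . . . . . . . . . .
    . . . . . . . . . . .
T3:
  2·area = 24  (B↔C swapped to make it positive)
  edge (10, 18)→(20, 10): d=(10,-8) top-left  bias=+0
  edge (20, 10)→(18, 14): d=(-2,4) right/bottom  bias=-1
  edge (18, 14)→(10, 18): d=(-8,4) right/bottom  bias=-1
    (9,5)@(19, 11): e=[2,2,20] → X
    (10,5)@(21, 11): e=[18,-6,12] → .
    (8,6)@(17, 13): e=[6,6,12] → X
    (9,6)@(19, 13): e=[22,-2,4] → .
    (7,7)@(15, 15): e=[10,10,4] → X
    (8,7)@(17, 15): e=[26,2,-4] → .
    (7,8)@(15, 17): e=[30,6,-12] → .
  covered (3 px):
    . . . . . . . . . . .
    . . . . . . . . . . .
    . . . . . . . . . . .
    . . . . . . . . . . .
    . . . . . . . . . . .
    . . . . . . . . . X .
    . . . . . . . . X . .
    . . . . . . . X . . .
    . . . . . . . . . . .
    . . . . . . . . . . .
T4:
  2·area = 6
  edge (10, 0)→(19, 1): d=(9,1) right/bottom  bias=-1
  edge (19, 1)→(4, 0): d=(-15,-1) top-left  bias=+0
  edge (4, 0)→(10, 0): d=(6,0) top-left  bias=+0
    (9,0)@(19, 1): e=[0,0,6] → .  [on edge]
  covered (0 px):
    . . . . . . . . . . .
    . . . . . . . . . . .
    . . . . . . . . . . .
    . . . . . . . . . . .
    . . . . . . . . . . .
    . . . . . . . . . . .
    . . . . . . . . . . .
    . . . . . . . . . . .
    . . . . . . . . . . .
    . . . . . . . . . . .

Z-buffer (winner per pixel, '.' = empty):
  . . . . . . . . . . .
  . . . . . . . . . . .
  . . . . . . . . . . .
  . 2 . . . . . . . . .
  . . 2 2 2 . . . . . .
  . . . 2 2 2 2 2 . 3 .
  . . . . 2 2 2 2 3 . .
  . . . . . 0 1 3 1 1 .
  . . . . . . . . . . .
  . . . . . . . . . . .

Answer: 2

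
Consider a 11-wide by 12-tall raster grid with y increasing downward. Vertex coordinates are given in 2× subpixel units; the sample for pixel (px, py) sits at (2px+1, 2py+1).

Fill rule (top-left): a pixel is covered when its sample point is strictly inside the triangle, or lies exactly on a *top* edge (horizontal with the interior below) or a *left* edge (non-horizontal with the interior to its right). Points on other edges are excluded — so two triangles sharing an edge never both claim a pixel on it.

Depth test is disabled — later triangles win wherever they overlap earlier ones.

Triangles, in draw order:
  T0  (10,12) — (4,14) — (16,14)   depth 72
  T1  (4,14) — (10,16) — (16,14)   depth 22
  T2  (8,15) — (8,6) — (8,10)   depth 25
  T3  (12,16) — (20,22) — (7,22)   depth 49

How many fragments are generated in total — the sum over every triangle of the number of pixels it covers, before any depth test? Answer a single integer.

T0:
  2·area = 24  (B↔C swapped to make it positive)
  edge (10, 12)→(16, 14): d=(6,2) right/bottom  bias=-1
  edge (16, 14)→(4, 14): d=(-12,0) right/bottom  bias=-1
  edge (4, 14)→(10, 12): d=(6,-2) top-left  bias=+0
    (0,4)@(1, 9): e=[0,60,-36] → .  [on edge]
    (9,4)@(19, 9): e=[-36,60,0] → .  [on edge]
    (3,5)@(7, 11): e=[0,36,-12] → .  [on edge]
    (6,5)@(13, 11): e=[-12,36,0] → .  [on edge]
    (3,6)@(7, 13): e=[12,12,0] → X  [on edge]
    (4,6)@(9, 13): e=[8,12,4] → X
    (5,6)@(11, 13): e=[4,12,8] → X
    (6,6)@(13, 13): e=[0,12,12] → .  [on edge]
    (0,7)@(1, 15): e=[36,-12,0] → .  [on edge]
    (3,7)@(7, 15): e=[24,-12,12] → .
    (4,7)@(9, 15): e=[20,-12,16] → .
    (5,7)@(11, 15): e=[16,-12,20] → .
    (9,7)@(19, 15): e=[0,-12,36] → .  [on edge]
  covered (3 px):
    . . . . . . . . . . .
    . . . . . . . . . . .
    . . . . . . . . . . .
    . . . . . . . . . . .
    . . . . . . . . . . .
    . . . . . . . . . . .
    . . . X X X . . . . .
    . . . . . . . . . . .
    . . . . . . . . . . .
    . . . . . . . . . . .
    . . . . . . . . . . .
    . . . . . . . . . . .
T1:
  2·area = 24  (B↔C swapped to make it positive)
  edge (4, 14)→(16, 14): d=(12,0) top-left  bias=+0
  edge (16, 14)→(10, 16): d=(-6,2) right/bottom  bias=-1
  edge (10, 16)→(4, 14): d=(-6,-2) top-left  bias=+0
    (0,6)@(1, 13): e=[-12,36,0] → .  [on edge]
    (9,6)@(19, 13): e=[-12,0,36] → .  [on edge]
    (3,7)@(7, 15): e=[12,12,0] → X  [on edge]
    (4,7)@(9, 15): e=[12,8,4] → X
    (5,7)@(11, 15): e=[12,4,8] → X
    (6,7)@(13, 15): e=[12,0,12] → .  [on edge]
    (3,8)@(7, 17): e=[36,0,-12] → .  [on edge]
    (4,8)@(9, 17): e=[36,-4,-8] → .
    (5,8)@(11, 17): e=[36,-8,-4] → .
    (6,8)@(13, 17): e=[36,-12,0] → .  [on edge]
    (0,9)@(1, 19): e=[60,0,-36] → .  [on edge]
    (9,9)@(19, 19): e=[60,-36,0] → .  [on edge]
  covered (3 px):
    . . . . . . . . . . .
    . . . . . . . . . . .
    . . . . . . . . . . .
    . . . . . . . . . . .
    . . . . . . . . . . .
    . . . . . . . . . . .
    . . . . . . . . . . .
    . . . X X X . . . . .
    . . . . . . . . . . .
    . . . . . . . . . . .
    . . . . . . . . . . .
    . . . . . . . . . . .
T2:
  degenerate (2·area = 0) — covers nothing
T3:
  2·area = 78
  edge (12, 16)→(20, 22): d=(8,6) right/bottom  bias=-1
  edge (20, 22)→(7, 22): d=(-13,0) right/bottom  bias=-1
  edge (7, 22)→(12, 16): d=(5,-6) top-left  bias=+0
    (6,8)@(13, 17): e=[2,65,11] → X
    (7,8)@(15, 17): e=[-10,65,23] → .
    (5,9)@(11, 19): e=[30,39,9] → X
    (7,9)@(15, 19): e=[6,39,33] → X
    (8,9)@(17, 19): e=[-6,39,45] → .
    (4,10)@(9, 21): e=[58,13,7] → X
    (8,10)@(17, 21): e=[10,13,55] → X
    (9,10)@(19, 21): e=[-2,13,67] → .
    (4,11)@(9, 23): e=[74,-13,17] → .
    (5,11)@(11, 23): e=[62,-13,29] → .
    (6,11)@(13, 23): e=[50,-13,41] → .
    (7,11)@(15, 23): e=[38,-13,53] → .
  covered (9 px):
    . . . . . . . . . . .
    . . . . . . . . . . .
    . . . . . . . . . . .
    . . . . . . . . . . .
    . . . . . . . . . . .
    . . . . . . . . . . .
    . . . . . . . . . . .
    . . . . . . . . . . .
    . . . . . . X . . . .
    . . . . . X X X . . .
    . . . . X X X X X . .
    . . . . . . . . . . .

Answer: 15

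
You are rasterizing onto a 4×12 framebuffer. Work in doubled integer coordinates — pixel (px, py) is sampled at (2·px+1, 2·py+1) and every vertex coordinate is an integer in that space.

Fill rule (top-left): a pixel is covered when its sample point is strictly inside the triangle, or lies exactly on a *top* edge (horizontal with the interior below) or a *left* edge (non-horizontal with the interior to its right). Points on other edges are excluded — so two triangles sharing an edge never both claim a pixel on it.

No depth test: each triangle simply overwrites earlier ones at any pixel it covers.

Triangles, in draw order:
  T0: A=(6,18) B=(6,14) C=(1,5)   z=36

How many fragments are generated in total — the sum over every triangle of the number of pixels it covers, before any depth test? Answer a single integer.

T0:
  2·area = 20  (B↔C swapped to make it positive)
  edge (6, 18)→(1, 5): d=(-5,-13) top-left  bias=+0
  edge (1, 5)→(6, 14): d=(5,9) right/bottom  bias=-1
  edge (6, 14)→(6, 18): d=(0,4) right/bottom  bias=-1
    (0,2)@(1, 5): e=[0,0,20] → .  [on edge]
    (1,4)@(3, 9): e=[6,2,12] → X
    (2,4)@(5, 9): e=[32,-16,4] → .
    (1,5)@(3, 11): e=[-4,12,12] → .
    (2,6)@(5, 13): e=[12,4,4] → X
    (3,6)@(7, 13): e=[38,-14,-4] → .
    (2,7)@(5, 15): e=[2,14,4] → X
    (3,7)@(7, 15): e=[28,-4,-4] → .
    (2,8)@(5, 17): e=[-8,24,4] → .
  covered (3 px):
    . . . .
    . . . .
    . . . .
    . . . .
    . X . .
    . . . .
    . . X .
    . . X .
    . . . .
    . . . .
    . . . .
    . . . .

Result: 3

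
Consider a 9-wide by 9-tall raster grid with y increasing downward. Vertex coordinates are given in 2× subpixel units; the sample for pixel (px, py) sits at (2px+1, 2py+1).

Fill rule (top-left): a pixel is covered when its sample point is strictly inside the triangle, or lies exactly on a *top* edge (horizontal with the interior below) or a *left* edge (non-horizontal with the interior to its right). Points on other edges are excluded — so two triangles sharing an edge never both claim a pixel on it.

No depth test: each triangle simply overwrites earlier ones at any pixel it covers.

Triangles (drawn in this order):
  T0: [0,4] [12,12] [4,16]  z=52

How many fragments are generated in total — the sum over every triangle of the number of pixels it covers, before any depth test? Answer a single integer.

T0:
  2·area = 112
  edge (0, 4)→(12, 12): d=(12,8) right/bottom  bias=-1
  edge (12, 12)→(4, 16): d=(-8,4) right/bottom  bias=-1
  edge (4, 16)→(0, 4): d=(-4,-12) top-left  bias=+0
    (0,2)@(1, 5): e=[4,100,8] → X
    (1,2)@(3, 5): e=[-12,92,32] → .
    (0,3)@(1, 7): e=[28,84,0] → X  [on edge]
    (1,3)@(3, 7): e=[12,76,24] → X
    (2,3)@(5, 7): e=[-4,68,48] → .
    (0,4)@(1, 9): e=[52,68,-8] → .
    (1,4)@(3, 9): e=[36,60,16] → X
    (2,4)@(5, 9): e=[20,52,40] → X
    (3,4)@(7, 9): e=[4,44,64] → X
    (4,4)@(9, 9): e=[-12,36,88] → .
    (1,5)@(3, 11): e=[60,44,8] → X
    (4,5)@(9, 11): e=[12,20,80] → X
    (1,6)@(3, 13): e=[84,28,0] → X  [on edge]
  covered (15 px):
    . . . . . . . . .
    . . . . . . . . .
    X . . . . . . . .
    X X . . . . . . .
    . X X X . . . . .
    . X X X X . . . .
    . X X X X . . . .
    . . X . . . . . .
    . . . . . . . . .

Final: 15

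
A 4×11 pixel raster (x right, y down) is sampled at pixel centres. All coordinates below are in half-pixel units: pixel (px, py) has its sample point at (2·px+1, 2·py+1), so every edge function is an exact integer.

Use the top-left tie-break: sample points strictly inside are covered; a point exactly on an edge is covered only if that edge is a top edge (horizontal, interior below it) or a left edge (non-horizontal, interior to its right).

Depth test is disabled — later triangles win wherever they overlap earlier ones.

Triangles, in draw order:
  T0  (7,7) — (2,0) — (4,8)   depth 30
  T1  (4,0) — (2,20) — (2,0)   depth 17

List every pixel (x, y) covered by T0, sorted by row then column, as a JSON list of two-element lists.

T0:
  2·area = 26  (B↔C swapped to make it positive)
  edge (7, 7)→(4, 8): d=(-3,1) right/bottom  bias=-1
  edge (4, 8)→(2, 0): d=(-2,-8) top-left  bias=+0
  edge (2, 0)→(7, 7): d=(5,7) right/bottom  bias=-1
    (1,1)@(3, 3): e=[16,2,8] → #
    (2,1)@(5, 3): e=[14,18,-6] → ·
    (1,2)@(3, 5): e=[10,-2,18] → ·
    (2,2)@(5, 5): e=[8,14,4] → #
    (3,2)@(7, 5): e=[6,30,-10] → ·
    (2,3)@(5, 7): e=[2,10,14] → #
    (3,3)@(7, 7): e=[0,26,0] → ·  [on edge]
    (0,4)@(1, 9): e=[0,-26,52] → ·  [on edge]
    (2,4)@(5, 9): e=[-4,6,24] → ·
  covered (3 px):
    · · · ·
    · # · ·
    · · # ·
    · · # ·
    · · · ·
    · · · ·
    · · · ·
    · · · ·
    · · · ·
    · · · ·
    · · · ·
T1:
  2·area = 40
  edge (4, 0)→(2, 20): d=(-2,20) right/bottom  bias=-1
  edge (2, 20)→(2, 0): d=(0,-20) top-left  bias=+0
  edge (2, 0)→(4, 0): d=(2,0) top-left  bias=+0
    (1,0)@(3, 1): e=[18,20,2] → #
    (2,0)@(5, 1): e=[-22,60,2] → ·
    (1,1)@(3, 3): e=[14,20,6] → #
    (2,1)@(5, 3): e=[-26,60,6] → ·
    (1,2)@(3, 5): e=[10,20,10] → #
    (2,2)@(5, 5): e=[-30,60,10] → ·
    (1,3)@(3, 7): e=[6,20,14] → #
    (2,3)@(5, 7): e=[-34,60,14] → ·
    (1,4)@(3, 9): e=[2,20,18] → #
    (2,4)@(5, 9): e=[-38,60,18] → ·
    (1,5)@(3, 11): e=[-2,20,22] → ·
  covered (5 px):
    · # · ·
    · # · ·
    · # · ·
    · # · ·
    · # · ·
    · · · ·
    · · · ·
    · · · ·
    · · · ·
    · · · ·
    · · · ·

Final: [[1,1],[2,2],[2,3]]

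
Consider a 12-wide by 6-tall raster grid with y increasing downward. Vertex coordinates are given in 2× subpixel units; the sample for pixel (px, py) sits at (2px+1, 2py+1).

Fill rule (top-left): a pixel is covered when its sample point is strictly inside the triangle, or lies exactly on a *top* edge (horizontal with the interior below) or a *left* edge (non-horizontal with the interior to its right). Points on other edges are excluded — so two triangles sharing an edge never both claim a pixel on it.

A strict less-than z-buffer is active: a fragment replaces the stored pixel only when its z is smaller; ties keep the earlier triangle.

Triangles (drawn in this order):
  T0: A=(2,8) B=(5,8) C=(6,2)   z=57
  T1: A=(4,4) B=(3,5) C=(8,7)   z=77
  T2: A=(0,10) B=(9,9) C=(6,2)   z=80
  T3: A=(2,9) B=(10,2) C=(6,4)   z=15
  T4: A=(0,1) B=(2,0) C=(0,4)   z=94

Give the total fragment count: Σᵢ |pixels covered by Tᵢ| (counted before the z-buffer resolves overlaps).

T0:
  2·area = 18  (B↔C swapped to make it positive)
  edge (2, 8)→(6, 2): d=(4,-6) top-left  bias=+0
  edge (6, 2)→(5, 8): d=(-1,6) right/bottom  bias=-1
  edge (5, 8)→(2, 8): d=(-3,0) right/bottom  bias=-1
    (2,2)@(5, 5): e=[6,3,9] → X
    (3,2)@(7, 5): e=[18,-9,9] → .
    (1,3)@(3, 7): e=[2,13,3] → X
    (3,3)@(7, 7): e=[26,-11,3] → .
    (1,4)@(3, 9): e=[10,11,-3] → .
    (2,4)@(5, 9): e=[22,-1,-3] → .
  covered (3 px):
    . . . . . . . . . . . .
    . . . . . . . . . . . .
    . . X . . . . . . . . .
    . X X . . . . . . . . .
    . . . . . . . . . . . .
    . . . . . . . . . . . .
T1:
  2·area = 7  (B↔C swapped to make it positive)
  edge (4, 4)→(8, 7): d=(4,3) right/bottom  bias=-1
  edge (8, 7)→(3, 5): d=(-5,-2) top-left  bias=+0
  edge (3, 5)→(4, 4): d=(1,-1) top-left  bias=+0
    (3,0)@(7, 1): e=[-21,28,0] → .  [on edge]
    (2,1)@(5, 3): e=[-7,14,0] → .  [on edge]
    (1,2)@(3, 5): e=[7,0,0] → X  [on edge]
    (2,2)@(5, 5): e=[1,4,2] → X
    (3,2)@(7, 5): e=[-5,8,4] → .
    (0,3)@(1, 7): e=[21,-14,0] → .  [on edge]
    (1,3)@(3, 7): e=[15,-10,2] → .
    (2,3)@(5, 7): e=[9,-6,4] → .
    (6,4)@(13, 9): e=[-7,0,14] → .  [on edge]
  covered (2 px):
    . . . . . . . . . . . .
    . . . . . . . . . . . .
    . X X . . . . . . . . .
    . . . . . . . . . . . .
    . . . . . . . . . . . .
    . . . . . . . . . . . .
T2:
  2·area = 66  (B↔C swapped to make it positive)
  edge (0, 10)→(6, 2): d=(6,-8) top-left  bias=+0
  edge (6, 2)→(9, 9): d=(3,7) right/bottom  bias=-1
  edge (9, 9)→(0, 10): d=(-9,1) right/bottom  bias=-1
    (2,2)@(5, 5): e=[10,16,40] → X
    (3,2)@(7, 5): e=[26,2,38] → X
    (4,2)@(9, 5): e=[42,-12,36] → .
    (1,3)@(3, 7): e=[6,36,24] → X
    (4,3)@(9, 7): e=[54,-6,18] → .
    (0,4)@(1, 9): e=[2,56,8] → X
    (4,4)@(9, 9): e=[66,0,0] → .  [on edge]
    (0,5)@(1, 11): e=[14,62,-10] → .
    (1,5)@(3, 11): e=[30,48,-12] → .
    (2,5)@(5, 11): e=[46,34,-14] → .
    (3,5)@(7, 11): e=[62,20,-16] → .
  covered (9 px):
    . . . . . . . . . . . .
    . . . . . . . . . . . .
    . . X X . . . . . . . .
    . X X X . . . . . . . .
    X X X X . . . . . . . .
    . . . . . . . . . . . .
T3:
  2·area = 12  (B↔C swapped to make it positive)
  edge (2, 9)→(6, 4): d=(4,-5) top-left  bias=+0
  edge (6, 4)→(10, 2): d=(4,-2) top-left  bias=+0
  edge (10, 2)→(2, 9): d=(-8,7) right/bottom  bias=-1
  covered (0 px):
    . . . . . . . . . . . .
    . . . . . . . . . . . .
    . . . . . . . . . . . .
    . . . . . . . . . . . .
    . . . . . . . . . . . .
    . . . . . . . . . . . .
T4:
  2·area = 6
  edge (0, 1)→(2, 0): d=(2,-1) top-left  bias=+0
  edge (2, 0)→(0, 4): d=(-2,4) right/bottom  bias=-1
  edge (0, 4)→(0, 1): d=(0,-3) top-left  bias=+0
    (0,0)@(1, 1): e=[1,2,3] → X
    (1,0)@(3, 1): e=[3,-6,9] → .
    (0,1)@(1, 3): e=[5,-2,3] → .
  covered (1 px):
    X . . . . . . . . . . .
    . . . . . . . . . . . .
    . . . . . . . . . . . .
    . . . . . . . . . . . .
    . . . . . . . . . . . .
    . . . . . . . . . . . .

Result: 15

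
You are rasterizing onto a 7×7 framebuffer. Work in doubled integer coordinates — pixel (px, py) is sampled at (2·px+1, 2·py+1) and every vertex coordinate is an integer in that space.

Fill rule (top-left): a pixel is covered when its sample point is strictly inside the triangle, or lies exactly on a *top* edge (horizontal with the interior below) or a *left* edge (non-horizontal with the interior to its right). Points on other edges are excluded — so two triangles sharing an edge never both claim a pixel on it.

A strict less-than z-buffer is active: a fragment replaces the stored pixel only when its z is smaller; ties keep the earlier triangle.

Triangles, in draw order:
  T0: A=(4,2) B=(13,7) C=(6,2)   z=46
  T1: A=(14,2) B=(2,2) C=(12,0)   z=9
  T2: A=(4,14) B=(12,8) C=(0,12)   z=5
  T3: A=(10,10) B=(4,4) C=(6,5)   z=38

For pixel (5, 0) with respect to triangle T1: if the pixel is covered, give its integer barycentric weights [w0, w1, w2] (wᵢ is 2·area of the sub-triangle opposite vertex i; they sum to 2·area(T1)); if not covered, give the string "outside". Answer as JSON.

T0:
  2·area = 10  (B↔C swapped to make it positive)
  edge (4, 2)→(6, 2): d=(2,0) top-left  bias=+0
  edge (6, 2)→(13, 7): d=(7,5) right/bottom  bias=-1
  edge (13, 7)→(4, 2): d=(-9,-5) top-left  bias=+0
    (3,1)@(7, 3): e=[2,2,6] → #
    (4,1)@(9, 3): e=[2,-8,16] → ·
    (3,2)@(7, 5): e=[6,16,-12] → ·
    (6,3)@(13, 7): e=[10,0,0] → ·  [on edge]
  covered (1 px):
    · · · · · · ·
    · · · # · · ·
    · · · · · · ·
    · · · · · · ·
    · · · · · · ·
    · · · · · · ·
    · · · · · · ·
T1:
  2·area = 24
  edge (14, 2)→(2, 2): d=(-12,0) right/bottom  bias=-1
  edge (2, 2)→(12, 0): d=(10,-2) top-left  bias=+0
  edge (12, 0)→(14, 2): d=(2,2) right/bottom  bias=-1
    (3,0)@(7, 1): e=[12,0,12] → #  [on edge]
    (4,0)@(9, 1): e=[12,4,8] → #
    (5,0)@(11, 1): e=[12,8,4] → #
    (6,0)@(13, 1): e=[12,12,0] → ·  [on edge]
    (3,1)@(7, 3): e=[-12,20,16] → ·
    (4,1)@(9, 3): e=[-12,24,12] → ·
    (5,1)@(11, 3): e=[-12,28,8] → ·
  covered (3 px):
    · · · # # # ·
    · · · · · · ·
    · · · · · · ·
    · · · · · · ·
    · · · · · · ·
    · · · · · · ·
    · · · · · · ·
T2:
  2·area = 40  (B↔C swapped to make it positive)
  edge (4, 14)→(0, 12): d=(-4,-2) top-left  bias=+0
  edge (0, 12)→(12, 8): d=(12,-4) top-left  bias=+0
  edge (12, 8)→(4, 14): d=(-8,6) right/bottom  bias=-1
    (4,4)@(9, 9): e=[30,0,10] → #  [on edge]
    (5,4)@(11, 9): e=[34,8,-2] → ·
    (1,5)@(3, 11): e=[10,0,30] → #  [on edge]
    (2,5)@(5, 11): e=[14,8,18] → #
    (3,5)@(7, 11): e=[18,16,6] → #
    (4,5)@(9, 11): e=[22,24,-6] → ·
    (1,6)@(3, 13): e=[2,24,14] → #
    (3,6)@(7, 13): e=[10,40,-10] → ·
  covered (6 px):
    · · · · · · ·
    · · · · · · ·
    · · · · · · ·
    · · · · · · ·
    · · · · # · ·
    · # # # · · ·
    · # # · · · ·
T3:
  2·area = 6
  edge (10, 10)→(4, 4): d=(-6,-6) top-left  bias=+0
  edge (4, 4)→(6, 5): d=(2,1) right/bottom  bias=-1
  edge (6, 5)→(10, 10): d=(4,5) right/bottom  bias=-1
    (0,0)@(1, 1): e=[0,-3,9] → ·  [on edge]
    (1,1)@(3, 3): e=[0,-1,7] → ·  [on edge]
    (2,2)@(5, 5): e=[0,1,5] → #  [on edge]
    (3,2)@(7, 5): e=[12,-1,-5] → ·
    (2,3)@(5, 7): e=[-12,5,13] → ·
    (3,3)@(7, 7): e=[0,3,3] → #  [on edge]
    (4,3)@(9, 7): e=[12,1,-7] → ·
    (3,4)@(7, 9): e=[-12,7,11] → ·
    (4,4)@(9, 9): e=[0,5,1] → #  [on edge]
    (5,4)@(11, 9): e=[12,3,-9] → ·
    (4,5)@(9, 11): e=[-12,9,9] → ·
    (5,5)@(11, 11): e=[0,7,-1] → ·  [on edge]
    (6,6)@(13, 13): e=[0,9,-3] → ·  [on edge]
  covered (3 px):
    · · · · · · ·
    · · · · · · ·
    · · # · · · ·
    · · · # · · ·
    · · · · # · ·
    · · · · · · ·
    · · · · · · ·

Final: [8,4,12]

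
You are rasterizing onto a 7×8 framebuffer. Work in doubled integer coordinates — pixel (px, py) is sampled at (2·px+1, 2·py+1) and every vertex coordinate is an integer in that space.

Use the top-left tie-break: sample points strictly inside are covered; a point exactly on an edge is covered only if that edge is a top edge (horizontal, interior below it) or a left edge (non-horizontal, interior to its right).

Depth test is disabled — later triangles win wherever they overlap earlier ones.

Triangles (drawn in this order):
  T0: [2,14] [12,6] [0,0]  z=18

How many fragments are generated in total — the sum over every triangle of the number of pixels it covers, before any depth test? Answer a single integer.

T0:
  2·area = 156  (B↔C swapped to make it positive)
  edge (2, 14)→(0, 0): d=(-2,-14) top-left  bias=+0
  edge (0, 0)→(12, 6): d=(12,6) right/bottom  bias=-1
  edge (12, 6)→(2, 14): d=(-10,8) right/bottom  bias=-1
    (0,0)@(1, 1): e=[12,6,138] → X
    (1,0)@(3, 1): e=[40,-6,122] → .
    (0,1)@(1, 3): e=[8,30,118] → X
    (1,1)@(3, 3): e=[36,18,102] → X
    (2,1)@(5, 3): e=[64,6,86] → X
    (3,1)@(7, 3): e=[92,-6,70] → .
    (0,2)@(1, 5): e=[4,54,98] → X
    (3,2)@(7, 5): e=[88,18,50] → X
    (4,2)@(9, 5): e=[116,6,34] → X
    (5,2)@(11, 5): e=[144,-6,18] → .
    (0,3)@(1, 7): e=[0,78,78] → X  [on edge]
    (5,3)@(11, 7): e=[140,18,-2] → .
  covered (20 px):
    X . . . . . .
    X X X . . . .
    X X X X X . .
    X X X X X . .
    . X X X . . .
    . X X . . . .
    . X . . . . .
    . . . . . . .

Answer: 20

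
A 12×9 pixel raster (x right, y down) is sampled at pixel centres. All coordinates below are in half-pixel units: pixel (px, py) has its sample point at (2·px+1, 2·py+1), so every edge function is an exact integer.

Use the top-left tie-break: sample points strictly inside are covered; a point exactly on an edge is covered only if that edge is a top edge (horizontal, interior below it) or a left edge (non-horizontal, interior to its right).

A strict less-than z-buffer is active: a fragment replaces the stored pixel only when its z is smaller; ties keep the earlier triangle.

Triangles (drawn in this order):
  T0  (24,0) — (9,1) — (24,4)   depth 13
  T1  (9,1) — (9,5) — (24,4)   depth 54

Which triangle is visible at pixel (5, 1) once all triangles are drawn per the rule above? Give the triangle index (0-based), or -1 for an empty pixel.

T0:
  2·area = 60  (B↔C swapped to make it positive)
  edge (24, 0)→(24, 4): d=(0,4) right/bottom  bias=-1
  edge (24, 4)→(9, 1): d=(-15,-3) top-left  bias=+0
  edge (9, 1)→(24, 0): d=(15,-1) top-left  bias=+0
    (4,0)@(9, 1): e=[60,0,0] → X  [on edge]
    (5,0)@(11, 1): e=[52,6,2] → X
    (6,0)@(13, 1): e=[44,12,4] → X
    (7,0)@(15, 1): e=[36,18,6] → X
    (8,0)@(17, 1): e=[28,24,8] → X
    (9,0)@(19, 1): e=[20,30,10] → X
    (10,0)@(21, 1): e=[12,36,12] → X
    (11,0)@(23, 1): e=[4,42,14] → X
    (4,1)@(9, 3): e=[60,-30,30] → .
    (5,1)@(11, 3): e=[52,-24,32] → .
    (6,1)@(13, 3): e=[44,-18,34] → .
    (7,1)@(15, 3): e=[36,-12,36] → .
    (9,1)@(19, 3): e=[20,0,40] → X  [on edge]
  covered (11 px):
    . . . . X X X X X X X X
    . . . . . . . . . X X X
    . . . . . . . . . . . .
    . . . . . . . . . . . .
    . . . . . . . . . . . .
    . . . . . . . . . . . .
    . . . . . . . . . . . .
    . . . . . . . . . . . .
    . . . . . . . . . . . .
T1:
  2·area = 60  (B↔C swapped to make it positive)
  edge (9, 1)→(24, 4): d=(15,3) right/bottom  bias=-1
  edge (24, 4)→(9, 5): d=(-15,1) right/bottom  bias=-1
  edge (9, 5)→(9, 1): d=(0,-4) top-left  bias=+0
    (4,0)@(9, 1): e=[0,60,0] → .  [on edge]
    (4,1)@(9, 3): e=[30,30,0] → X  [on edge]
    (5,1)@(11, 3): e=[24,28,8] → X
    (6,1)@(13, 3): e=[18,26,16] → X
    (7,1)@(15, 3): e=[12,24,24] → X
    (8,1)@(17, 3): e=[6,22,32] → X
    (9,1)@(19, 3): e=[0,20,40] → .  [on edge]
    (4,2)@(9, 5): e=[60,0,0] → .  [on edge]
    (5,2)@(11, 5): e=[54,-2,8] → .
    (6,2)@(13, 5): e=[48,-4,16] → .
    (7,2)@(15, 5): e=[42,-6,24] → .
    (8,2)@(17, 5): e=[36,-8,32] → .
    (4,3)@(9, 7): e=[90,-30,0] → .  [on edge]
    (4,4)@(9, 9): e=[120,-60,0] → .  [on edge]
    (4,5)@(9, 11): e=[150,-90,0] → .  [on edge]
    (4,6)@(9, 13): e=[180,-120,0] → .  [on edge]
    (4,7)@(9, 15): e=[210,-150,0] → .  [on edge]
    (4,8)@(9, 17): e=[240,-180,0] → .  [on edge]
  covered (5 px):
    . . . . . . . . . . . .
    . . . . X X X X X . . .
    . . . . . . . . . . . .
    . . . . . . . . . . . .
    . . . . . . . . . . . .
    . . . . . . . . . . . .
    . . . . . . . . . . . .
    . . . . . . . . . . . .
    . . . . . . . . . . . .

Z-buffer (winner per pixel, '.' = empty):
  . . . . 0 0 0 0 0 0 0 0
  . . . . 1 1 1 1 1 0 0 0
  . . . . . . . . . . . .
  . . . . . . . . . . . .
  . . . . . . . . . . . .
  . . . . . . . . . . . .
  . . . . . . . . . . . .
  . . . . . . . . . . . .
  . . . . . . . . . . . .

Final: 1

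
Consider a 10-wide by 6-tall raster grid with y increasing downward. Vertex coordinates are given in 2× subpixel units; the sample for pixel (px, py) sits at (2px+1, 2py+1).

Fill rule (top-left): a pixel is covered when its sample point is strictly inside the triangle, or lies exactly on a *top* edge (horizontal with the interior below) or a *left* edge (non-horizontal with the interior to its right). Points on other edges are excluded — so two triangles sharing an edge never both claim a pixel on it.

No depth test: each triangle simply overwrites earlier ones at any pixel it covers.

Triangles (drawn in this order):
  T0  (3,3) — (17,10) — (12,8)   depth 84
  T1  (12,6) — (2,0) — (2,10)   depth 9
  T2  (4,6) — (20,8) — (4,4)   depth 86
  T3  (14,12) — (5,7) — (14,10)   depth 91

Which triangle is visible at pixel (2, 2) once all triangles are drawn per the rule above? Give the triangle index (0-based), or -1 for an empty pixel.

T0:
  2·area = 7
  edge (3, 3)→(17, 10): d=(14,7) right/bottom  bias=-1
  edge (17, 10)→(12, 8): d=(-5,-2) top-left  bias=+0
  edge (12, 8)→(3, 3): d=(-9,-5) top-left  bias=+0
    (1,1)@(3, 3): e=[0,7,0] → ·  [on edge]
    (3,2)@(7, 5): e=[0,5,2] → ·  [on edge]
    (5,3)@(11, 7): e=[0,3,4] → ·  [on edge]
    (7,4)@(15, 9): e=[0,1,6] → ·  [on edge]
    (9,5)@(19, 11): e=[0,-1,8] → ·  [on edge]
  covered (0 px):
    · · · · · · · · · ·
    · · · · · · · · · ·
    · · · · · · · · · ·
    · · · · · · · · · ·
    · · · · · · · · · ·
    · · · · · · · · · ·
T1:
  2·area = 100  (B↔C swapped to make it positive)
  edge (12, 6)→(2, 10): d=(-10,4) right/bottom  bias=-1
  edge (2, 10)→(2, 0): d=(0,-10) top-left  bias=+0
  edge (2, 0)→(12, 6): d=(10,6) right/bottom  bias=-1
    (1,0)@(3, 1): e=[86,10,4] → #
    (2,0)@(5, 1): e=[78,30,-8] → ·
    (1,1)@(3, 3): e=[66,10,24] → #
    (2,1)@(5, 3): e=[58,30,12] → #
    (3,1)@(7, 3): e=[50,50,0] → ·  [on edge]
    (1,2)@(3, 5): e=[46,10,44] → #
    (3,2)@(7, 5): e=[30,50,20] → #
    (4,2)@(9, 5): e=[22,70,8] → #
    (5,2)@(11, 5): e=[14,90,-4] → ·
    (1,3)@(3, 7): e=[26,10,64] → #
    (5,3)@(11, 7): e=[-6,90,16] → ·
    (1,4)@(3, 9): e=[6,10,84] → #
    (8,4)@(17, 9): e=[-50,150,0] → ·  [on edge]
  covered (12 px):
    · # · · · · · · · ·
    · # # · · · · · · ·
    · # # # # · · · · ·
    · # # # # · · · · ·
    · # · · · · · · · ·
    · · · · · · · · · ·
T2:
  2·area = 32  (B↔C swapped to make it positive)
  edge (4, 6)→(4, 4): d=(0,-2) top-left  bias=+0
  edge (4, 4)→(20, 8): d=(16,4) right/bottom  bias=-1
  edge (20, 8)→(4, 6): d=(-16,-2) top-left  bias=+0
    (2,2)@(5, 5): e=[2,12,18] → #
    (3,2)@(7, 5): e=[6,4,22] → #
    (4,2)@(9, 5): e=[10,-4,26] → ·
    (2,3)@(5, 7): e=[2,44,-14] → ·
    (3,3)@(7, 7): e=[6,36,-10] → ·
    (6,3)@(13, 7): e=[18,12,2] → #
    (7,3)@(15, 7): e=[22,4,6] → #
    (8,3)@(17, 7): e=[26,-4,10] → ·
    (6,4)@(13, 9): e=[18,44,-30] → ·
    (7,4)@(15, 9): e=[22,36,-26] → ·
  covered (4 px):
    · · · · · · · · · ·
    · · · · · · · · · ·
    · · # # · · · · · ·
    · · · · · · # # · ·
    · · · · · · · · · ·
    · · · · · · · · · ·
T3:
  2·area = 18
  edge (14, 12)→(5, 7): d=(-9,-5) top-left  bias=+0
  edge (5, 7)→(14, 10): d=(9,3) right/bottom  bias=-1
  edge (14, 10)→(14, 12): d=(0,2) right/bottom  bias=-1
    (2,3)@(5, 7): e=[0,0,18] → ·  [on edge]
    (4,4)@(9, 9): e=[2,6,10] → #
    (5,4)@(11, 9): e=[12,0,6] → ·  [on edge]
    (4,5)@(9, 11): e=[-16,24,10] → ·
    (6,5)@(13, 11): e=[4,12,2] → #
    (7,5)@(15, 11): e=[14,6,-2] → ·
    (8,5)@(17, 11): e=[24,0,-6] → ·  [on edge]
  covered (2 px):
    · · · · · · · · · ·
    · · · · · · · · · ·
    · · · · · · · · · ·
    · · · · · · · · · ·
    · · · · # · · · · ·
    · · · · · · # · · ·

Z-buffer (winner per pixel, '.' = empty):
  . 1 . . . . . . . .
  . 1 1 . . . . . . .
  . 1 2 2 1 . . . . .
  . 1 1 1 1 . 2 2 . .
  . 1 . . 3 . . . . .
  . . . . . . 3 . . .

Answer: 2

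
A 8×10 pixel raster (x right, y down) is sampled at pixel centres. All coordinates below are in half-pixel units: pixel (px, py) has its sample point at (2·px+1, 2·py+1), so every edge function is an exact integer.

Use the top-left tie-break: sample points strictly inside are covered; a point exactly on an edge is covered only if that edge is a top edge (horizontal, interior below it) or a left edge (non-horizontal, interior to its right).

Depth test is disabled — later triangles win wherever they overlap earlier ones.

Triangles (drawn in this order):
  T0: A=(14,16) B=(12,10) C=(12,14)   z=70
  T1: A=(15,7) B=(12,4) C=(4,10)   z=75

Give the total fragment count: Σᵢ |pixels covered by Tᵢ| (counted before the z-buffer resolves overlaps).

T0:
  2·area = 8  (B↔C swapped to make it positive)
  edge (14, 16)→(12, 14): d=(-2,-2) top-left  bias=+0
  edge (12, 14)→(12, 10): d=(0,-4) top-left  bias=+0
  edge (12, 10)→(14, 16): d=(2,6) right/bottom  bias=-1
    (4,0)@(9, 1): e=[20,-12,0] → ·  [on edge]
    (0,1)@(1, 3): e=[0,-44,52] → ·  [on edge]
    (1,2)@(3, 5): e=[0,-36,44] → ·  [on edge]
    (2,3)@(5, 7): e=[0,-28,36] → ·  [on edge]
    (5,3)@(11, 7): e=[12,-4,0] → ·  [on edge]
    (3,4)@(7, 9): e=[0,-20,28] → ·  [on edge]
    (4,5)@(9, 11): e=[0,-12,20] → ·  [on edge]
    (5,6)@(11, 13): e=[0,-4,12] → ·  [on edge]
    (6,6)@(13, 13): e=[4,4,0] → ·  [on edge]
    (6,7)@(13, 15): e=[0,4,4] → #  [on edge]
    (7,7)@(15, 15): e=[4,12,-8] → ·
    (6,8)@(13, 17): e=[-4,4,8] → ·
    (7,8)@(15, 17): e=[0,12,-4] → ·  [on edge]
    (7,9)@(15, 19): e=[-4,12,0] → ·  [on edge]
  covered (1 px):
    · · · · · · · ·
    · · · · · · · ·
    · · · · · · · ·
    · · · · · · · ·
    · · · · · · · ·
    · · · · · · · ·
    · · · · · · · ·
    · · · · · · # ·
    · · · · · · · ·
    · · · · · · · ·
T1:
  2·area = 42  (B↔C swapped to make it positive)
  edge (15, 7)→(4, 10): d=(-11,3) right/bottom  bias=-1
  edge (4, 10)→(12, 4): d=(8,-6) top-left  bias=+0
  edge (12, 4)→(15, 7): d=(3,3) right/bottom  bias=-1
    (4,0)@(9, 1): e=[84,-42,0] → ·  [on edge]
    (5,1)@(11, 3): e=[56,-14,0] → ·  [on edge]
    (5,2)@(11, 5): e=[34,2,6] → #
    (6,2)@(13, 5): e=[28,14,0] → ·  [on edge]
    (4,3)@(9, 7): e=[18,6,18] → #
    (6,3)@(13, 7): e=[6,30,6] → #
    (7,3)@(15, 7): e=[0,42,0] → ·  [on edge]
    (3,4)@(7, 9): e=[2,10,30] → #
    (4,4)@(9, 9): e=[-4,22,24] → ·
    (5,4)@(11, 9): e=[-10,34,18] → ·
    (6,4)@(13, 9): e=[-16,46,12] → ·
    (3,5)@(7, 11): e=[-20,26,36] → ·
  covered (5 px):
    · · · · · · · ·
    · · · · · · · ·
    · · · · · # · ·
    · · · · # # # ·
    · · · # · · · ·
    · · · · · · · ·
    · · · · · · · ·
    · · · · · · · ·
    · · · · · · · ·
    · · · · · · · ·

Answer: 6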